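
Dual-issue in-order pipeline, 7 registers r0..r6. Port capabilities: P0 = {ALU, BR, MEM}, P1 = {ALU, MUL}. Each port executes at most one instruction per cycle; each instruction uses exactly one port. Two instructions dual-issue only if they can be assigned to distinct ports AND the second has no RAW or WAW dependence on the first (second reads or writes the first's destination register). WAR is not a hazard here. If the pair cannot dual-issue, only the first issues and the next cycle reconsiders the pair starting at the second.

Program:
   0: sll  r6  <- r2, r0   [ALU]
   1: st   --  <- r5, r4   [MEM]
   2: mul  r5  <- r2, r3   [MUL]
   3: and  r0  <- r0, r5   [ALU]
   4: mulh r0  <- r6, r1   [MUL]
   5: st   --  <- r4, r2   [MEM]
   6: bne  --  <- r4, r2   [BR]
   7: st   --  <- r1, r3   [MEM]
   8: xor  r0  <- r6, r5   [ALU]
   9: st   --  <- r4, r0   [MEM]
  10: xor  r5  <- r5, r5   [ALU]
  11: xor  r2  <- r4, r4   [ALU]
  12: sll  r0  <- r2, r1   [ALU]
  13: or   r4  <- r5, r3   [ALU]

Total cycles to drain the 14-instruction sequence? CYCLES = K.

  cy0 -> i0&i1 (sll;st) 2-wide
  cy1 -> i2 (mul) RAW r5
  cy2 -> i3 (and) WAW r0
  cy3 -> i4&i5 (mulh;st) 2-wide
  cy4 -> i6 (bne) no-port BR/MEM
  cy5 -> i7&i8 (st;xor) 2-wide
  cy6 -> i9&i10 (st;xor) 2-wide
  cy7 -> i11 (xor) RAW r2
  cy8 -> i12&i13 (sll;or) 2-wide

CYCLES = 9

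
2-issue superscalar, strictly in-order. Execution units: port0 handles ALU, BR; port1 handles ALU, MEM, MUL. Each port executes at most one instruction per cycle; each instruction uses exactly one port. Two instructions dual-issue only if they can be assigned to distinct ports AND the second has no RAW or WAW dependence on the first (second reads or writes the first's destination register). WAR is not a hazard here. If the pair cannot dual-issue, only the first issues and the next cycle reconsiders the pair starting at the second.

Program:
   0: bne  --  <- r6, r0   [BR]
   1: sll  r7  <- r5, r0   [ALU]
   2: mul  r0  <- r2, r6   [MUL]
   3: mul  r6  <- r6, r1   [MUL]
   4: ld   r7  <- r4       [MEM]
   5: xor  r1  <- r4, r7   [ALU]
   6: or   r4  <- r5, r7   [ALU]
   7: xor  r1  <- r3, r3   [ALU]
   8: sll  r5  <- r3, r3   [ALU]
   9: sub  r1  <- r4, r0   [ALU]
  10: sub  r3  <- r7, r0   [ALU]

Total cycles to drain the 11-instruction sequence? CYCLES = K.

CYCLES = 7

c0: i0,i1 bne/sll  dual
c1: i2 mul  no-port MUL/MUL
c2: i3 mul  no-port MUL/MEM
c3: i4 ld  RAW r7
c4: i5,i6 xor/or  dual
c5: i7,i8 xor/sll  dual
c6: i9,i10 sub/sub  dual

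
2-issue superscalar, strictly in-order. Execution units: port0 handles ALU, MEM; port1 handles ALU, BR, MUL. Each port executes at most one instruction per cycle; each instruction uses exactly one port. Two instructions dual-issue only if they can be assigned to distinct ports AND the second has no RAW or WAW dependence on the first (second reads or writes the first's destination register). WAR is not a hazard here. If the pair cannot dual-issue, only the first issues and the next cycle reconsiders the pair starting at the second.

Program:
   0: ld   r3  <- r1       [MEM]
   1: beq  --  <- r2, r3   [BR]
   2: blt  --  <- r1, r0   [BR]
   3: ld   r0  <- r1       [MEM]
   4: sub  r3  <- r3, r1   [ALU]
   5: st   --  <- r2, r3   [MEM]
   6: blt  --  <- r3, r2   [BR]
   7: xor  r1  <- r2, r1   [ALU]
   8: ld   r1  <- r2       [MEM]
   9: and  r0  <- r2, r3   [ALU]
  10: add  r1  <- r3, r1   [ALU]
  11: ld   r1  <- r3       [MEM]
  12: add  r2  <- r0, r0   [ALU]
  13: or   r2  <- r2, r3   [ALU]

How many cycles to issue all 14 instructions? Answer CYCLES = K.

CYCLES = 10

c0: i0 ld  RAW r3
c1: i1 beq  no-port BR/BR
c2: i2/i3 blt/ld  dual
c3: i4 sub  RAW r3
c4: i5/i6 st/blt  dual
c5: i7 xor  WAW r1
c6: i8/i9 ld/and  dual
c7: i10 add  WAW r1
c8: i11/i12 ld/add  dual
c9: i13 or  tail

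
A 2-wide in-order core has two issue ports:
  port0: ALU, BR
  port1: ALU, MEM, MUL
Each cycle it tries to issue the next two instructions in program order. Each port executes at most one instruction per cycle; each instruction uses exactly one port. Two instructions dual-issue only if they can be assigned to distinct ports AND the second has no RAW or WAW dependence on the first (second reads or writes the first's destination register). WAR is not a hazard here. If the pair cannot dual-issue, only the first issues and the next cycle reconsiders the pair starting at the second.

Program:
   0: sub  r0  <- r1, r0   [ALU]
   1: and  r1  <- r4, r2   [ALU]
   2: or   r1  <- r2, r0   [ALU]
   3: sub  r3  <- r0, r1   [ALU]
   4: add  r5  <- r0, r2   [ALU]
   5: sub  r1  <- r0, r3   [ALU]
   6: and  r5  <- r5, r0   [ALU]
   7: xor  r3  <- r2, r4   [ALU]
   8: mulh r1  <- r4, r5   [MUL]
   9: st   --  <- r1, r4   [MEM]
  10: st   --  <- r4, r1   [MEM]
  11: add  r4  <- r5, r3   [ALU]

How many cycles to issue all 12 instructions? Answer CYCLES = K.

CYCLES = 7

0. sub.ALU and.ALU @i0+i1  | 2-wide
1. or.ALU @i2  | RAW r1
2. sub.ALU add.ALU @i3+i4  | 2-wide
3. sub.ALU and.ALU @i5+i6  | 2-wide
4. xor.ALU mulh.MUL @i7+i8  | 2-wide
5. st.MEM @i9  | no-port MEM/MEM
6. st.MEM add.ALU @i10+i11  | 2-wide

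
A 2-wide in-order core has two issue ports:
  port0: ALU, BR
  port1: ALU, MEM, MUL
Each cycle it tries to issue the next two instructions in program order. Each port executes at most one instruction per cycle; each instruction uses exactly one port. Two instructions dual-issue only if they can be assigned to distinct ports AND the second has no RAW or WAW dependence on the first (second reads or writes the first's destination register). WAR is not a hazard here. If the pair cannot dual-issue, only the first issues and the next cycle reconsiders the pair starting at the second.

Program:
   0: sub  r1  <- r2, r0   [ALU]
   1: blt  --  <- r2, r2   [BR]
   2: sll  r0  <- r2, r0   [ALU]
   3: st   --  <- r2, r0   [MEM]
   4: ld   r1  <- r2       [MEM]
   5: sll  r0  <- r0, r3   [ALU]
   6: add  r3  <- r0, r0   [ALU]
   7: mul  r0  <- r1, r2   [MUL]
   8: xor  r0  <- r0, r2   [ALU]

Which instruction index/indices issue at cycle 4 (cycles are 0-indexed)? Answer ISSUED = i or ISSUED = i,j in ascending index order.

#0 head=0: sub.ALU blt.BR i0/i1 dual
#1 head=2: sll.ALU i2 RAW r0
#2 head=3: st.MEM i3 no-port MEM/MEM
#3 head=4: ld.MEM sll.ALU i4/i5 dual
#4 head=6: add.ALU mul.MUL i6/i7 dual
#5 head=8: xor.ALU i8 tail

ISSUED = 6,7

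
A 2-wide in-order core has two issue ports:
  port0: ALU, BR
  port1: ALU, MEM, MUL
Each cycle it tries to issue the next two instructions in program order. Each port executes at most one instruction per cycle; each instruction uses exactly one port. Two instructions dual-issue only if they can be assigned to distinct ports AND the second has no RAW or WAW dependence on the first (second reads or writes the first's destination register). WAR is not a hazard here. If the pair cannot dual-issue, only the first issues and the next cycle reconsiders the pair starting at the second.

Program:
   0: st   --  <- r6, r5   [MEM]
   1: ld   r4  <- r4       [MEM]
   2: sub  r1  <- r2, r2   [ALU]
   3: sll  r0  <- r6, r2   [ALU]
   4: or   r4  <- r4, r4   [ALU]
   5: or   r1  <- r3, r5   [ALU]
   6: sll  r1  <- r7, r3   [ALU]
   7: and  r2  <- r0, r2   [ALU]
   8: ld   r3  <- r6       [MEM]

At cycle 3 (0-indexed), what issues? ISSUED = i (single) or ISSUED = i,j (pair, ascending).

ISSUED = 5

[0] i0  st  -- no-port MEM/MEM
[1] i1,i2  ld/sub  -- dual
[2] i3,i4  sll/or  -- dual
[3] i5  or  -- WAW r1
[4] i6,i7  sll/and  -- dual
[5] i8  ld  -- tail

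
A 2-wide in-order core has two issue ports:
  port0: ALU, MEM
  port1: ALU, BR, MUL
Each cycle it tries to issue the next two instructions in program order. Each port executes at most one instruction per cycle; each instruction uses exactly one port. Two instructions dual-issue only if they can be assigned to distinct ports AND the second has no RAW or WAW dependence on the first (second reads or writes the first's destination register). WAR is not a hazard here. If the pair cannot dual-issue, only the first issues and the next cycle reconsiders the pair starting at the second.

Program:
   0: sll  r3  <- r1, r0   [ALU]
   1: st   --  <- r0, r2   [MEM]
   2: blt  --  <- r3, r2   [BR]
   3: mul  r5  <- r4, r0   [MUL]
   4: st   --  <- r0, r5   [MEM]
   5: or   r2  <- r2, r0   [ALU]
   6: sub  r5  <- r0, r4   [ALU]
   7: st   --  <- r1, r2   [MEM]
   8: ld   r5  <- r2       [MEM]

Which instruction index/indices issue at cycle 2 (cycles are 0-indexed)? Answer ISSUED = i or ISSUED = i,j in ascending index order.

[0] i0,i1  sll st  -- dual
[1] i2  blt  -- no-port BR/MUL
[2] i3  mul  -- RAW r5
[3] i4,i5  st or  -- dual
[4] i6,i7  sub st  -- dual
[5] i8  ld  -- tail

ISSUED = 3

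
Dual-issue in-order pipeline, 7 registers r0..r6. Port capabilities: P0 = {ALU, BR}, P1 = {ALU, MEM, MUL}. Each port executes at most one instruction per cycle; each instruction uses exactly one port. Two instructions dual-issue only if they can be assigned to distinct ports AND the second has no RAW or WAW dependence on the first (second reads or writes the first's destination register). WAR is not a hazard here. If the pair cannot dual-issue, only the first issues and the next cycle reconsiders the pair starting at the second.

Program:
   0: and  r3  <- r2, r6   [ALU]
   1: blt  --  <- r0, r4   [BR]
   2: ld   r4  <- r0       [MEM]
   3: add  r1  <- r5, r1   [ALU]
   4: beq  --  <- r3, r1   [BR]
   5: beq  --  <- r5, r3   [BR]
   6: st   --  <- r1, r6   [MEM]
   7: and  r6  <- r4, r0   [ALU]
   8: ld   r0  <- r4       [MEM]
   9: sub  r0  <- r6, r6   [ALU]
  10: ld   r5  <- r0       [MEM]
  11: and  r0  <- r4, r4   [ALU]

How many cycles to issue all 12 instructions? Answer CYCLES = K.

CYCLES = 7

#0 head=0: and;blt i0&i1 dual
#1 head=2: ld;add i2&i3 dual
#2 head=4: beq i4 no-port BR/BR
#3 head=5: beq;st i5&i6 dual
#4 head=7: and;ld i7&i8 dual
#5 head=9: sub i9 RAW r0
#6 head=10: ld;and i10&i11 dual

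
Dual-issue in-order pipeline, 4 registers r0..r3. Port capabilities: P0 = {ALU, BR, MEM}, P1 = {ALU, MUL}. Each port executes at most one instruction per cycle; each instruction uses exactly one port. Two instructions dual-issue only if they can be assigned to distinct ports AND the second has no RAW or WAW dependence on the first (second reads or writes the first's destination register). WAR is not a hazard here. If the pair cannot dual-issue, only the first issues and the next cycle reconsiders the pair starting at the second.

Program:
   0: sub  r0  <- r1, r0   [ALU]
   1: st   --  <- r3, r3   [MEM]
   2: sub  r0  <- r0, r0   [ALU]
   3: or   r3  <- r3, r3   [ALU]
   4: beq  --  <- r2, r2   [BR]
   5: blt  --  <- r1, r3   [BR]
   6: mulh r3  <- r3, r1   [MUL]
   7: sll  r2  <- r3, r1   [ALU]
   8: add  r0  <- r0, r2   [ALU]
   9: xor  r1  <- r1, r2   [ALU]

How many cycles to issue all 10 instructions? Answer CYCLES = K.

CYCLES = 6

#0 head=0: sub;st i0/i1 pair
#1 head=2: sub;or i2/i3 pair
#2 head=4: beq i4 no-port BR/BR
#3 head=5: blt;mulh i5/i6 pair
#4 head=7: sll i7 RAW r2
#5 head=8: add;xor i8/i9 pair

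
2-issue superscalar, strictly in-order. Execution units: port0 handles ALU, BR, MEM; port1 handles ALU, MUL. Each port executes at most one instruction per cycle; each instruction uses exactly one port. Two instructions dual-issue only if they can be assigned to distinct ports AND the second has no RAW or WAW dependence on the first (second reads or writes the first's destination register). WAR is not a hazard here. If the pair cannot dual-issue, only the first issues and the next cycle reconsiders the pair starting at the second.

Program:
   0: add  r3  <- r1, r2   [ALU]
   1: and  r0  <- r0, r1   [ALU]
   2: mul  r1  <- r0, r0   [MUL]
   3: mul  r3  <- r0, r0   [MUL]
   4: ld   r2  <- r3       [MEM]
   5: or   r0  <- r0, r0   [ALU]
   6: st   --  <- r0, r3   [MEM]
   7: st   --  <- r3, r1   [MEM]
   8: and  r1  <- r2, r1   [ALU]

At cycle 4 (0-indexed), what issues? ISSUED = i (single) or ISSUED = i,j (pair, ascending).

ISSUED = 6

  cy0 -> i0/i1 (add.ALU+and.ALU) 2-wide
  cy1 -> i2 (mul.MUL) no-port MUL/MUL
  cy2 -> i3 (mul.MUL) RAW r3
  cy3 -> i4/i5 (ld.MEM+or.ALU) 2-wide
  cy4 -> i6 (st.MEM) no-port MEM/MEM
  cy5 -> i7/i8 (st.MEM+and.ALU) 2-wide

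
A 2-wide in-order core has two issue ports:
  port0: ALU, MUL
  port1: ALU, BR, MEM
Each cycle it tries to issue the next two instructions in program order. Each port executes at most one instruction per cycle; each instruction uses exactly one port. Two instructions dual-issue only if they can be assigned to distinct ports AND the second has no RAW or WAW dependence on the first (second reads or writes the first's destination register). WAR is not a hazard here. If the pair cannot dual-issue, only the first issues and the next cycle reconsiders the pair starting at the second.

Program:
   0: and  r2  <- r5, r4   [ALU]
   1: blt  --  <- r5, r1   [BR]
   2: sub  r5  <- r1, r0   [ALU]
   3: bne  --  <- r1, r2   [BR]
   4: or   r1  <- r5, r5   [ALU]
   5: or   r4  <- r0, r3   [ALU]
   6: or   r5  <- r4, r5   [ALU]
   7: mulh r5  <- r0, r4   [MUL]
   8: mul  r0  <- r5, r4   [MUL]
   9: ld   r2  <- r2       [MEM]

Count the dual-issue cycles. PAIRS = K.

#0 head=0: and.ALU blt.BR i0/i1 pair
#1 head=2: sub.ALU bne.BR i2/i3 pair
#2 head=4: or.ALU or.ALU i4/i5 pair
#3 head=6: or.ALU i6 WAW r5
#4 head=7: mulh.MUL i7 no-port MUL/MUL
#5 head=8: mul.MUL ld.MEM i8/i9 pair

PAIRS = 4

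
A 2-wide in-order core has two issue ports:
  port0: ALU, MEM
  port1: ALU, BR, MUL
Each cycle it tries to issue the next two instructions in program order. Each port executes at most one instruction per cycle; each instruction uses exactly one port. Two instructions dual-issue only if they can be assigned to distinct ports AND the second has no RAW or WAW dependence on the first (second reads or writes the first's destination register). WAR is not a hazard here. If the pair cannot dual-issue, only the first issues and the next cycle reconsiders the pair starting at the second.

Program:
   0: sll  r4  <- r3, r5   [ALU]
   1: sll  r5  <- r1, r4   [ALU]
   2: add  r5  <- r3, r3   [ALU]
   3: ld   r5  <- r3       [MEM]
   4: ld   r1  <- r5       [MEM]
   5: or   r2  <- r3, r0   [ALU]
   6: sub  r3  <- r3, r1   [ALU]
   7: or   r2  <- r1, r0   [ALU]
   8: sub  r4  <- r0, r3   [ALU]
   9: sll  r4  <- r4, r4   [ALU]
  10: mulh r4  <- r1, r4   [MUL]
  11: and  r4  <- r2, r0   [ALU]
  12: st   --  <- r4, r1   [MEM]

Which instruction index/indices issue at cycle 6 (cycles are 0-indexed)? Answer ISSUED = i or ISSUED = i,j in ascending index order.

t=0 i0:sll.ALU ; RAW r4
t=1 i1:sll.ALU ; WAW r5
t=2 i2:add.ALU ; WAW r5
t=3 i3:ld.MEM ; no-port MEM/MEM
t=4 i4/i5:ld.MEM/or.ALU ; dual
t=5 i6/i7:sub.ALU/or.ALU ; dual
t=6 i8:sub.ALU ; RAW+WAW r4
t=7 i9:sll.ALU ; RAW+WAW r4
t=8 i10:mulh.MUL ; WAW r4
t=9 i11:and.ALU ; RAW r4
t=10 i12:st.MEM ; tail

ISSUED = 8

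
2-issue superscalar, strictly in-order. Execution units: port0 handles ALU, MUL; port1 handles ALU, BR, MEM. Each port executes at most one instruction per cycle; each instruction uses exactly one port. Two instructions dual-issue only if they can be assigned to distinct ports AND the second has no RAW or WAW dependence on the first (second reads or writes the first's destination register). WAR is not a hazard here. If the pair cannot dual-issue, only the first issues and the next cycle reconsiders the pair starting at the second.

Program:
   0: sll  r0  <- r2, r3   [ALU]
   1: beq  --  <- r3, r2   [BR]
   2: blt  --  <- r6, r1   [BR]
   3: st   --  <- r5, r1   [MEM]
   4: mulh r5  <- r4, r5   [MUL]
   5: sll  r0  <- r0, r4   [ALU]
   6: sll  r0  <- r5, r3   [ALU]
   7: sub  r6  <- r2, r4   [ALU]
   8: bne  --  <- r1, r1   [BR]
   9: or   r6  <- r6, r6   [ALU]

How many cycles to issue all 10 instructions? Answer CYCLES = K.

c0: i0,i1 sll+beq  dual
c1: i2 blt  no-port BR/MEM
c2: i3,i4 st+mulh  dual
c3: i5 sll  WAW r0
c4: i6,i7 sll+sub  dual
c5: i8,i9 bne+or  dual

CYCLES = 6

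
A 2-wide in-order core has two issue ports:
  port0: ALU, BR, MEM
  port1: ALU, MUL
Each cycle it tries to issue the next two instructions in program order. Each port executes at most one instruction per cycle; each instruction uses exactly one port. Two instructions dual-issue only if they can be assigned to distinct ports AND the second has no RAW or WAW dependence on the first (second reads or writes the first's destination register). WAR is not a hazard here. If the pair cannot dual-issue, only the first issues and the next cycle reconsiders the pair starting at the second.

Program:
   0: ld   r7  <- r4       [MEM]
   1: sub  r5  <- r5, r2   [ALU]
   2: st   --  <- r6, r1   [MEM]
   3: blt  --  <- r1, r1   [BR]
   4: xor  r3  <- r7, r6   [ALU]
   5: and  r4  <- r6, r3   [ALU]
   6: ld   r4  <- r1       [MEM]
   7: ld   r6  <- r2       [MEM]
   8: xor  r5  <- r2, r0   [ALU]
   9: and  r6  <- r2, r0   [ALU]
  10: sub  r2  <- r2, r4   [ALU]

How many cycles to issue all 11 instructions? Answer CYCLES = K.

c0: i0&i1 ld.MEM/sub.ALU  pair
c1: i2 st.MEM  no-port MEM/BR
c2: i3&i4 blt.BR/xor.ALU  pair
c3: i5 and.ALU  WAW r4
c4: i6 ld.MEM  no-port MEM/MEM
c5: i7&i8 ld.MEM/xor.ALU  pair
c6: i9&i10 and.ALU/sub.ALU  pair

CYCLES = 7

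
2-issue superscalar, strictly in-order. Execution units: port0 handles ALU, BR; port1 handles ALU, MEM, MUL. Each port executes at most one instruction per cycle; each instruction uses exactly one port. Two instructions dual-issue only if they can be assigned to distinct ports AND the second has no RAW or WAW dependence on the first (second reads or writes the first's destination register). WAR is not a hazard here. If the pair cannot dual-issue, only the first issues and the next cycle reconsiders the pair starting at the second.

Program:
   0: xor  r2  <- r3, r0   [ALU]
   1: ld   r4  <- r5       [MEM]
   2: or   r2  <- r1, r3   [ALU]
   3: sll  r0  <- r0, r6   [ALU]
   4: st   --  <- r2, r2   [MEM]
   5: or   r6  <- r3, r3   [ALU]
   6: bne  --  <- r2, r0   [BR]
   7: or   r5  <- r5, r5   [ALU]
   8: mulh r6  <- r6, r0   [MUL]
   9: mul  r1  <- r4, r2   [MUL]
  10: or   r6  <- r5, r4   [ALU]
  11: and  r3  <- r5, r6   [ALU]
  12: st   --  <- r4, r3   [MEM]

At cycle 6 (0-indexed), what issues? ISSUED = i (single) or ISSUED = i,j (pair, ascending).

ISSUED = 11

t=0 i0&i1:xor.ALU+ld.MEM ; dual
t=1 i2&i3:or.ALU+sll.ALU ; dual
t=2 i4&i5:st.MEM+or.ALU ; dual
t=3 i6&i7:bne.BR+or.ALU ; dual
t=4 i8:mulh.MUL ; no-port MUL/MUL
t=5 i9&i10:mul.MUL+or.ALU ; dual
t=6 i11:and.ALU ; RAW r3
t=7 i12:st.MEM ; tail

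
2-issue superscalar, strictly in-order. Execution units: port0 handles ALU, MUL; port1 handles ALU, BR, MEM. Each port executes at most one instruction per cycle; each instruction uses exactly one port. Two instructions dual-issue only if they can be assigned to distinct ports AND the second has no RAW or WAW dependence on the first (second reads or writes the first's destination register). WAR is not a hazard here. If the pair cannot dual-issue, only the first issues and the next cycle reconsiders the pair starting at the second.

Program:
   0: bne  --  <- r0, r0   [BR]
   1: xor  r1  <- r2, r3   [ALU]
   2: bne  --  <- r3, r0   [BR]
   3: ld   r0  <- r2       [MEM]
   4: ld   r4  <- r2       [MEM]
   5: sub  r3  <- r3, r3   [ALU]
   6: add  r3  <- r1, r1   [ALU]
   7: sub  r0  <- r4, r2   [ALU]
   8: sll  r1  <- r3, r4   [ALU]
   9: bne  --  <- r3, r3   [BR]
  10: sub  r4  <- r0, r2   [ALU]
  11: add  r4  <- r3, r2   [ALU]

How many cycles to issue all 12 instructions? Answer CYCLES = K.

CYCLES = 8

[0] i0+i1  bne.BR;xor.ALU  -- pair
[1] i2  bne.BR  -- no-port BR/MEM
[2] i3  ld.MEM  -- no-port MEM/MEM
[3] i4+i5  ld.MEM;sub.ALU  -- pair
[4] i6+i7  add.ALU;sub.ALU  -- pair
[5] i8+i9  sll.ALU;bne.BR  -- pair
[6] i10  sub.ALU  -- WAW r4
[7] i11  add.ALU  -- tail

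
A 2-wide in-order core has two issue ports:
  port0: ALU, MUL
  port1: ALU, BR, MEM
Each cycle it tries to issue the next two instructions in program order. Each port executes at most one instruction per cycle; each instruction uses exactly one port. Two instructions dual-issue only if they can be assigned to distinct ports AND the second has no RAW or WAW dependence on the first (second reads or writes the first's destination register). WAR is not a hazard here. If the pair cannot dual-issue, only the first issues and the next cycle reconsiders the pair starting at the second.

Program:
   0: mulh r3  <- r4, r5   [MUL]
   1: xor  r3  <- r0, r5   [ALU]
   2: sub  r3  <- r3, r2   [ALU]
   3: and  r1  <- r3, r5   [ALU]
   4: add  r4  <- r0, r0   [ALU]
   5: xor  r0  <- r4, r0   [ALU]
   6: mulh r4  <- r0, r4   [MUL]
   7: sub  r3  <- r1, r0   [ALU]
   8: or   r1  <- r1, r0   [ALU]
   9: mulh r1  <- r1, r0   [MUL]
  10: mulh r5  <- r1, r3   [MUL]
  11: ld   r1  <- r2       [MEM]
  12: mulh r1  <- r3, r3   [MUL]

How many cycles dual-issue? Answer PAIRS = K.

t=0 i0:mulh.MUL ; WAW r3
t=1 i1:xor.ALU ; RAW+WAW r3
t=2 i2:sub.ALU ; RAW r3
t=3 i3+i4:and.ALU+add.ALU ; dual
t=4 i5:xor.ALU ; RAW r0
t=5 i6+i7:mulh.MUL+sub.ALU ; dual
t=6 i8:or.ALU ; RAW+WAW r1
t=7 i9:mulh.MUL ; no-port MUL/MUL
t=8 i10+i11:mulh.MUL+ld.MEM ; dual
t=9 i12:mulh.MUL ; tail

PAIRS = 3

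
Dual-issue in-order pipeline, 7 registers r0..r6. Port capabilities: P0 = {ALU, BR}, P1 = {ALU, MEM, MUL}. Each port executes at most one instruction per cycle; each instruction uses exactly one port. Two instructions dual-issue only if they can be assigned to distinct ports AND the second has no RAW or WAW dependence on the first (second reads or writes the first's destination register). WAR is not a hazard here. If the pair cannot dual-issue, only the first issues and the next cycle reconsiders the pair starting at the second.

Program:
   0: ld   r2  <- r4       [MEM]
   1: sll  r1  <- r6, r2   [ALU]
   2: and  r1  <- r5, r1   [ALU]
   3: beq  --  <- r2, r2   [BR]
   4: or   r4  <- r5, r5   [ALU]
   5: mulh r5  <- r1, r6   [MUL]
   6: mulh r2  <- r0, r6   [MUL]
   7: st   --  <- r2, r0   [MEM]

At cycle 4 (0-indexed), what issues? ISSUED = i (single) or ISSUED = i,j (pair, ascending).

ISSUED = 6

  cy0 -> i0 (ld) RAW r2
  cy1 -> i1 (sll) RAW+WAW r1
  cy2 -> i2&i3 (and beq) 2-wide
  cy3 -> i4&i5 (or mulh) 2-wide
  cy4 -> i6 (mulh) no-port MUL/MEM
  cy5 -> i7 (st) tail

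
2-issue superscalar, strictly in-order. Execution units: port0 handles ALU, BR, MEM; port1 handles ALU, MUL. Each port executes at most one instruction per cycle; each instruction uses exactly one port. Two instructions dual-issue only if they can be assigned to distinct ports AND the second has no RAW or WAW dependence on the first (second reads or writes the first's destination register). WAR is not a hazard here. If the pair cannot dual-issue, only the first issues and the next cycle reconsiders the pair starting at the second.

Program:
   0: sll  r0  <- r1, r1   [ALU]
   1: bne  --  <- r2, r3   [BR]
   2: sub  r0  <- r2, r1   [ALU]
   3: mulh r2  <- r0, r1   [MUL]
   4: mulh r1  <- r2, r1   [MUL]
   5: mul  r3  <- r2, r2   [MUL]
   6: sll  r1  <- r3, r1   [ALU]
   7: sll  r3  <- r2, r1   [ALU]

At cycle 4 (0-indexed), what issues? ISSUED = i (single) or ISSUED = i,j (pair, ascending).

ISSUED = 5

t=0 i0&i1:sll;bne ; dual
t=1 i2:sub ; RAW r0
t=2 i3:mulh ; no-port MUL/MUL
t=3 i4:mulh ; no-port MUL/MUL
t=4 i5:mul ; RAW r3
t=5 i6:sll ; RAW r1
t=6 i7:sll ; tail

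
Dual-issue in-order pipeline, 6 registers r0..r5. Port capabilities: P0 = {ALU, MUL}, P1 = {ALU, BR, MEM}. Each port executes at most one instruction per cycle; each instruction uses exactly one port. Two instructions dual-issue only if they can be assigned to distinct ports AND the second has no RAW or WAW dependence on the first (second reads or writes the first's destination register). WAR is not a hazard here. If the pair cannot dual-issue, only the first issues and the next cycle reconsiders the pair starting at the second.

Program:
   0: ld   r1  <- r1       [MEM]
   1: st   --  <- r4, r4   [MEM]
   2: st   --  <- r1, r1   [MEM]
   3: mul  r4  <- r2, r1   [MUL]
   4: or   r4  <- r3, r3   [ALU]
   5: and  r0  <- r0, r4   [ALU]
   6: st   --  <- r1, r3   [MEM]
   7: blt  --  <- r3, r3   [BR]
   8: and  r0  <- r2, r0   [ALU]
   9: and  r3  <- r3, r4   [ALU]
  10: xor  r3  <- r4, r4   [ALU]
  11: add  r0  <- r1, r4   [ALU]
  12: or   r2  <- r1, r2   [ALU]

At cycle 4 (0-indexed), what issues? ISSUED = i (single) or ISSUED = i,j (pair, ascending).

t=0 i0:ld.MEM ; no-port MEM/MEM
t=1 i1:st.MEM ; no-port MEM/MEM
t=2 i2,i3:st.MEM+mul.MUL ; pair
t=3 i4:or.ALU ; RAW r4
t=4 i5,i6:and.ALU+st.MEM ; pair
t=5 i7,i8:blt.BR+and.ALU ; pair
t=6 i9:and.ALU ; WAW r3
t=7 i10,i11:xor.ALU+add.ALU ; pair
t=8 i12:or.ALU ; tail

ISSUED = 5,6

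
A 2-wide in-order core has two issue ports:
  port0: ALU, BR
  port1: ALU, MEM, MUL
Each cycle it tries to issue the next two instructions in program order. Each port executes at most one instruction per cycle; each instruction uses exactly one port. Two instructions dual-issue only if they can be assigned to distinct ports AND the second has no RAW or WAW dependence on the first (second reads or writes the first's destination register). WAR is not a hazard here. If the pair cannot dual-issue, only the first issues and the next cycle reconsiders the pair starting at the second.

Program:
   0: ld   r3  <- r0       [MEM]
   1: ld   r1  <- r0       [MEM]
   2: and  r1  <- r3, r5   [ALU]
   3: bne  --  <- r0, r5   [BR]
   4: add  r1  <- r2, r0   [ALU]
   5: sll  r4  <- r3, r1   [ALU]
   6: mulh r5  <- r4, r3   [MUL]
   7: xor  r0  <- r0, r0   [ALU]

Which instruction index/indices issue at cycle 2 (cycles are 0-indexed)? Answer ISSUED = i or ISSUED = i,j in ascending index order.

#0 head=0: ld.MEM i0 no-port MEM/MEM
#1 head=1: ld.MEM i1 WAW r1
#2 head=2: and.ALU;bne.BR i2+i3 2-wide
#3 head=4: add.ALU i4 RAW r1
#4 head=5: sll.ALU i5 RAW r4
#5 head=6: mulh.MUL;xor.ALU i6+i7 2-wide

ISSUED = 2,3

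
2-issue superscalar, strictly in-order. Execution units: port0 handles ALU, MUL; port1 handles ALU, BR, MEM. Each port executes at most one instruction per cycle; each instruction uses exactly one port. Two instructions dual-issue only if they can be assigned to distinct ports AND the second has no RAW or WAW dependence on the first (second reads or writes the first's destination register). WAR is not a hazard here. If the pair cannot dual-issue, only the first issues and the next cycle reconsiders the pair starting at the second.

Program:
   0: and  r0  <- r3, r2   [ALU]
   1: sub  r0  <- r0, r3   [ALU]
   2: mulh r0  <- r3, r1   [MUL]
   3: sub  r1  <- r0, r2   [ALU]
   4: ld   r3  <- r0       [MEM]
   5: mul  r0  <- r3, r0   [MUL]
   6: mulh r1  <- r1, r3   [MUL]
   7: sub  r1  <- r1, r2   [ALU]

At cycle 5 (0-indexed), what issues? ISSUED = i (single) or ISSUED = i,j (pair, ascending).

ISSUED = 6

  cy0 -> i0 (and.ALU) RAW+WAW r0
  cy1 -> i1 (sub.ALU) WAW r0
  cy2 -> i2 (mulh.MUL) RAW r0
  cy3 -> i3+i4 (sub.ALU;ld.MEM) dual
  cy4 -> i5 (mul.MUL) no-port MUL/MUL
  cy5 -> i6 (mulh.MUL) RAW+WAW r1
  cy6 -> i7 (sub.ALU) tail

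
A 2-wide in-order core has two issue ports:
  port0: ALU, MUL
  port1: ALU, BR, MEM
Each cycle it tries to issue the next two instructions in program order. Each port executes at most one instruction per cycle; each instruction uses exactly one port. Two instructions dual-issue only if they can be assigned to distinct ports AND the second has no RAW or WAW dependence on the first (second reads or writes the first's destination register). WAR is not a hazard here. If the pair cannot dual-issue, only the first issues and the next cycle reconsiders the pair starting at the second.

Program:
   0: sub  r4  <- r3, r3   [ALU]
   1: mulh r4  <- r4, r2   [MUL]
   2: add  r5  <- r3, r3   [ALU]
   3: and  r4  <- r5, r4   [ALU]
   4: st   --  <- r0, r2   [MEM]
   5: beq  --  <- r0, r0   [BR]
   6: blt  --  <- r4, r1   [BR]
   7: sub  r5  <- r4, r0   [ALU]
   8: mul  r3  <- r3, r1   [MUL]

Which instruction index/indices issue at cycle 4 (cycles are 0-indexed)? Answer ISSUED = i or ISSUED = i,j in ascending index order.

[0] i0  sub.ALU  -- RAW+WAW r4
[1] i1&i2  mulh.MUL add.ALU  -- pair
[2] i3&i4  and.ALU st.MEM  -- pair
[3] i5  beq.BR  -- no-port BR/BR
[4] i6&i7  blt.BR sub.ALU  -- pair
[5] i8  mul.MUL  -- tail

ISSUED = 6,7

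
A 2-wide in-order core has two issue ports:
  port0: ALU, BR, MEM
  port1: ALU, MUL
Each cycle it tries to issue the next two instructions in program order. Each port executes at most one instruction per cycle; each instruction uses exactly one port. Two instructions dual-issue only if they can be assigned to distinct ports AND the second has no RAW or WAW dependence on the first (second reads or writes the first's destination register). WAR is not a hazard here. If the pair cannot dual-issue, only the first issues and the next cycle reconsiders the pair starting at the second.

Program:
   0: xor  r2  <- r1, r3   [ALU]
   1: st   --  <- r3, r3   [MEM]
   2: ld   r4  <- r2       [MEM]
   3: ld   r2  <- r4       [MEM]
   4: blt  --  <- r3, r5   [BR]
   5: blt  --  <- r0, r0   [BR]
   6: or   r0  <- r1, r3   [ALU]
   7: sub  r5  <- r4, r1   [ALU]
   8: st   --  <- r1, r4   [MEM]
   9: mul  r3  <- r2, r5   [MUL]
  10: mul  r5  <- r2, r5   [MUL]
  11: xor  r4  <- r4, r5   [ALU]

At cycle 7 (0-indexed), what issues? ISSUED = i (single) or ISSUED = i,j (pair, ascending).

ISSUED = 10

[0] i0+i1  xor st  -- 2-wide
[1] i2  ld  -- no-port MEM/MEM
[2] i3  ld  -- no-port MEM/BR
[3] i4  blt  -- no-port BR/BR
[4] i5+i6  blt or  -- 2-wide
[5] i7+i8  sub st  -- 2-wide
[6] i9  mul  -- no-port MUL/MUL
[7] i10  mul  -- RAW r5
[8] i11  xor  -- tail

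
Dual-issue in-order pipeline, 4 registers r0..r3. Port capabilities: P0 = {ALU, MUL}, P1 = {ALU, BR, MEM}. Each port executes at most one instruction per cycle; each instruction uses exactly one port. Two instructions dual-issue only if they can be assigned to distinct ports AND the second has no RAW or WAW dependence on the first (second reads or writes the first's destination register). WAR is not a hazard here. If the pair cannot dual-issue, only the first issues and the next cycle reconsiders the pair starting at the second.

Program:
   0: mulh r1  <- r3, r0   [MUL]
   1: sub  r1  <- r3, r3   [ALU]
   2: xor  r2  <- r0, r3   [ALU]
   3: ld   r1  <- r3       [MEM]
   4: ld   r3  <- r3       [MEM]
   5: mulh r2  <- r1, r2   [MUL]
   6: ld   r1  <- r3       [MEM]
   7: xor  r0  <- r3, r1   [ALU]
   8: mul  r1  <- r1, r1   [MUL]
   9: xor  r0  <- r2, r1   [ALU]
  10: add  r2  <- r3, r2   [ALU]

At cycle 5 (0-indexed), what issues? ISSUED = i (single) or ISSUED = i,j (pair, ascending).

  cy0 -> i0 (mulh) WAW r1
  cy1 -> i1&i2 (sub;xor) pair
  cy2 -> i3 (ld) no-port MEM/MEM
  cy3 -> i4&i5 (ld;mulh) pair
  cy4 -> i6 (ld) RAW r1
  cy5 -> i7&i8 (xor;mul) pair
  cy6 -> i9&i10 (xor;add) pair

ISSUED = 7,8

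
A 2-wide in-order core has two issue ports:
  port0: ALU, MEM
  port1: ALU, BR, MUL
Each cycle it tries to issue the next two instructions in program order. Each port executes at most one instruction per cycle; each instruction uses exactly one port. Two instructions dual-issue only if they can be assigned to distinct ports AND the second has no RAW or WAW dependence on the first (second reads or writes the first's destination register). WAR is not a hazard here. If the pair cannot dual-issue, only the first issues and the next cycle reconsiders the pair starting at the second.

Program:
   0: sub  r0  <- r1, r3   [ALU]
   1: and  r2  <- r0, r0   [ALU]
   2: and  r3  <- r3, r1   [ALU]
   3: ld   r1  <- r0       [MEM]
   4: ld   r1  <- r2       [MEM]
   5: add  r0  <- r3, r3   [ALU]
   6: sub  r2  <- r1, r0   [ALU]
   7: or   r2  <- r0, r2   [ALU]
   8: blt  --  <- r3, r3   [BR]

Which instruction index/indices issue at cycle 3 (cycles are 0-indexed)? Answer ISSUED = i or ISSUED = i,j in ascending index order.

ISSUED = 4,5

#0 head=0: sub.ALU i0 RAW r0
#1 head=1: and.ALU/and.ALU i1+i2 pair
#2 head=3: ld.MEM i3 no-port MEM/MEM
#3 head=4: ld.MEM/add.ALU i4+i5 pair
#4 head=6: sub.ALU i6 RAW+WAW r2
#5 head=7: or.ALU/blt.BR i7+i8 pair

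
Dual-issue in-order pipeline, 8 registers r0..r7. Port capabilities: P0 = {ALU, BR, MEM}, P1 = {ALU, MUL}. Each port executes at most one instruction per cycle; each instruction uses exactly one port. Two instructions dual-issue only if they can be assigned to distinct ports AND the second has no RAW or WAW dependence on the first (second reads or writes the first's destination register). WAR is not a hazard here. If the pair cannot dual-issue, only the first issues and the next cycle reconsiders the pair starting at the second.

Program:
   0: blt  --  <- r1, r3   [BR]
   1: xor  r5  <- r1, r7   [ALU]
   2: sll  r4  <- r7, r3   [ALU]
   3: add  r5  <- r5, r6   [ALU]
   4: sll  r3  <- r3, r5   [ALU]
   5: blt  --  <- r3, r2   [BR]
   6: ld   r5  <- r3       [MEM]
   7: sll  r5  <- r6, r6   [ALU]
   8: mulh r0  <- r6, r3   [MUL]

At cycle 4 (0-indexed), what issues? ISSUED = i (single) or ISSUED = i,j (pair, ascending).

ISSUED = 6

  cy0 -> i0+i1 (blt.BR/xor.ALU) dual
  cy1 -> i2+i3 (sll.ALU/add.ALU) dual
  cy2 -> i4 (sll.ALU) RAW r3
  cy3 -> i5 (blt.BR) no-port BR/MEM
  cy4 -> i6 (ld.MEM) WAW r5
  cy5 -> i7+i8 (sll.ALU/mulh.MUL) dual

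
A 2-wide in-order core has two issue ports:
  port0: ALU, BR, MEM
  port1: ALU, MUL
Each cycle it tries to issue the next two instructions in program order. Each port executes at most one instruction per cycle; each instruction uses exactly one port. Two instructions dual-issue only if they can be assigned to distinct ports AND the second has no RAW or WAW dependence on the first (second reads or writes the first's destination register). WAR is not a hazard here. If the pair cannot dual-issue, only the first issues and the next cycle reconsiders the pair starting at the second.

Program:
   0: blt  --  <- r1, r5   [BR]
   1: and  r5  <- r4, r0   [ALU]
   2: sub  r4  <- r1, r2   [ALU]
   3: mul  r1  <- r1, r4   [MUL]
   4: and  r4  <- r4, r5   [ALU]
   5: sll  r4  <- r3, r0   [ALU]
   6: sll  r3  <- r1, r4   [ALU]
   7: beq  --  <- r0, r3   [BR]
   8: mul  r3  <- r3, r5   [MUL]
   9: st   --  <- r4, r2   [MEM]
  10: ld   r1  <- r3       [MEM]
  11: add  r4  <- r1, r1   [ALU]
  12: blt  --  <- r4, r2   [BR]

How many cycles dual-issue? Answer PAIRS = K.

PAIRS = 3

#0 head=0: blt/and i0/i1 dual
#1 head=2: sub i2 RAW r4
#2 head=3: mul/and i3/i4 dual
#3 head=5: sll i5 RAW r4
#4 head=6: sll i6 RAW r3
#5 head=7: beq/mul i7/i8 dual
#6 head=9: st i9 no-port MEM/MEM
#7 head=10: ld i10 RAW r1
#8 head=11: add i11 RAW r4
#9 head=12: blt i12 tail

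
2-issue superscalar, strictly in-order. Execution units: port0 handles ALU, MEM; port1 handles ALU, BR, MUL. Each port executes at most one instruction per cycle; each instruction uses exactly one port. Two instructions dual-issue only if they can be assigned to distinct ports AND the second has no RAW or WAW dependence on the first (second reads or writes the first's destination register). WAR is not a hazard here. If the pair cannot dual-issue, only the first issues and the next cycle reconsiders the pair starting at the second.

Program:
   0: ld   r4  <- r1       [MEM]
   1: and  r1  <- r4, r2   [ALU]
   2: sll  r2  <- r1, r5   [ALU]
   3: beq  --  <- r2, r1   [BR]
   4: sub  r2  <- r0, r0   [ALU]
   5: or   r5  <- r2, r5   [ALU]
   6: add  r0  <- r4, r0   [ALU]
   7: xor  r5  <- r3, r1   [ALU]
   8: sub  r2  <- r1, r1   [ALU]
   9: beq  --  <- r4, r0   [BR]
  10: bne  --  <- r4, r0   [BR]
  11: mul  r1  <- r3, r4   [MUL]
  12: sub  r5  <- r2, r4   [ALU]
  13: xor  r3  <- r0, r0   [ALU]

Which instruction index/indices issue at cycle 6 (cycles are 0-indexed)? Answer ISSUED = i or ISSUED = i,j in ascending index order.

c0: i0 ld  RAW r4
c1: i1 and  RAW r1
c2: i2 sll  RAW r2
c3: i3/i4 beq/sub  2-wide
c4: i5/i6 or/add  2-wide
c5: i7/i8 xor/sub  2-wide
c6: i9 beq  no-port BR/BR
c7: i10 bne  no-port BR/MUL
c8: i11/i12 mul/sub  2-wide
c9: i13 xor  tail

ISSUED = 9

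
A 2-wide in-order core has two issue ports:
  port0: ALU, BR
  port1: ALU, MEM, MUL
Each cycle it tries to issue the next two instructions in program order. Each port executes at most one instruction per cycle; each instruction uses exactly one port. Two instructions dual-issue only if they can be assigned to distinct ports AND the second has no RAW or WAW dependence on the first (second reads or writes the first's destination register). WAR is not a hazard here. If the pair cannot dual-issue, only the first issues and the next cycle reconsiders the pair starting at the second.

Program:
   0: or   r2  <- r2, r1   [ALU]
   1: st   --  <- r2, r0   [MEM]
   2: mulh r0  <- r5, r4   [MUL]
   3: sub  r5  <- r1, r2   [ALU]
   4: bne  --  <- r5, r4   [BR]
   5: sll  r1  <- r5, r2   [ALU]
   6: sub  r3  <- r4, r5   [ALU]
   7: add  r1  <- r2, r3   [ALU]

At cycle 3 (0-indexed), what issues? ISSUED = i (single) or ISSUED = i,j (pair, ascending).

0. or @i0  | RAW r2
1. st @i1  | no-port MEM/MUL
2. mulh+sub @i2,i3  | pair
3. bne+sll @i4,i5  | pair
4. sub @i6  | RAW r3
5. add @i7  | tail

ISSUED = 4,5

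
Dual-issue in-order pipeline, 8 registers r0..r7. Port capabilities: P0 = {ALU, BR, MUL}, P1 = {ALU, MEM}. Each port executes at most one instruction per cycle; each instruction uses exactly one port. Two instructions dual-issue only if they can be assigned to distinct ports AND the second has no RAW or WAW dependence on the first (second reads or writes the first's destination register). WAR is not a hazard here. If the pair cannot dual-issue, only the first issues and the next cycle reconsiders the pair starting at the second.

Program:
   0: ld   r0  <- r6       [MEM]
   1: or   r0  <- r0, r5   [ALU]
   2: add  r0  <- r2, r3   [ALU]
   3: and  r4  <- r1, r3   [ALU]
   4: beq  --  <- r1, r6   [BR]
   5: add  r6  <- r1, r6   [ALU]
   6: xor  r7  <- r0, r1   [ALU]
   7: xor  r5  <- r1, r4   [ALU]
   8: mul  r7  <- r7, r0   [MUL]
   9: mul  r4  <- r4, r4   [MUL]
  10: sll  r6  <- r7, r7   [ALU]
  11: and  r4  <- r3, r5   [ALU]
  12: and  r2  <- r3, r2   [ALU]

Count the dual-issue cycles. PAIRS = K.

[0] i0  ld.MEM  -- RAW+WAW r0
[1] i1  or.ALU  -- WAW r0
[2] i2+i3  add.ALU and.ALU  -- pair
[3] i4+i5  beq.BR add.ALU  -- pair
[4] i6+i7  xor.ALU xor.ALU  -- pair
[5] i8  mul.MUL  -- no-port MUL/MUL
[6] i9+i10  mul.MUL sll.ALU  -- pair
[7] i11+i12  and.ALU and.ALU  -- pair

PAIRS = 5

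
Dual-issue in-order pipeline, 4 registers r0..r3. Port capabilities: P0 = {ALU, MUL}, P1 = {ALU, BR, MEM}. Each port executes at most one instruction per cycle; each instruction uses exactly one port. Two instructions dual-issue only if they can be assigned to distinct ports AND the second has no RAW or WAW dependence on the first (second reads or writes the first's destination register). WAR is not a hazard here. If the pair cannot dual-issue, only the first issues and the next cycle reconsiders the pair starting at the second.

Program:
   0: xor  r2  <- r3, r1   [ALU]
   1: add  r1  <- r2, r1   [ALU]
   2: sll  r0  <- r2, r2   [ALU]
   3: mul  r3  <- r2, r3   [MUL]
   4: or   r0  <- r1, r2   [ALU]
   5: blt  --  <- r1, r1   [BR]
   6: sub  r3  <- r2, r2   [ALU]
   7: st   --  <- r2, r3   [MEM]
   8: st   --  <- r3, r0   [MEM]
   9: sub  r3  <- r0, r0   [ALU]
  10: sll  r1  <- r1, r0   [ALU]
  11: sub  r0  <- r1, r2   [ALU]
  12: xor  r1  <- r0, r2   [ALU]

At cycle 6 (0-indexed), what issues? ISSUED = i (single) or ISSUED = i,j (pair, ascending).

ISSUED = 10

[0] i0  xor  -- RAW r2
[1] i1&i2  add+sll  -- 2-wide
[2] i3&i4  mul+or  -- 2-wide
[3] i5&i6  blt+sub  -- 2-wide
[4] i7  st  -- no-port MEM/MEM
[5] i8&i9  st+sub  -- 2-wide
[6] i10  sll  -- RAW r1
[7] i11  sub  -- RAW r0
[8] i12  xor  -- tail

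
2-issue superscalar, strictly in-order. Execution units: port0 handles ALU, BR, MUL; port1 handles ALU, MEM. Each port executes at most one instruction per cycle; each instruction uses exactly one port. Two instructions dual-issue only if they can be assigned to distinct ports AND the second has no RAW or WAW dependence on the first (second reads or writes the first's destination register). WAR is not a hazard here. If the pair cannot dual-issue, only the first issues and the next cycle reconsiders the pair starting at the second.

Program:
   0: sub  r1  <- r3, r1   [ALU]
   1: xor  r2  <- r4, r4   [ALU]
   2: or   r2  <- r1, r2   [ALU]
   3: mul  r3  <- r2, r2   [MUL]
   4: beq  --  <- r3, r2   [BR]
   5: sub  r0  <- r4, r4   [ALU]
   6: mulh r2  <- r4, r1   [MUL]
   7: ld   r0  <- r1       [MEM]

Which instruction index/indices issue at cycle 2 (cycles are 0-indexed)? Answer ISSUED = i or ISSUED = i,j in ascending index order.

ISSUED = 3

t=0 i0/i1:sub.ALU;xor.ALU ; dual
t=1 i2:or.ALU ; RAW r2
t=2 i3:mul.MUL ; no-port MUL/BR
t=3 i4/i5:beq.BR;sub.ALU ; dual
t=4 i6/i7:mulh.MUL;ld.MEM ; dual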